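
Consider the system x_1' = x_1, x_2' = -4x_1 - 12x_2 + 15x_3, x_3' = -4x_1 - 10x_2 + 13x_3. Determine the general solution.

Coefficient matrix A = [[1, 0, 0], [-4, -12, 15], [-4, -10, 13]].
det(A - λI) = 0 gives eigenvalues λ = 1, -2, 3.
For λ=1: eigenvector (1,2,2).
For λ=-2: eigenvector (0,3,2).
For λ=3: eigenvector (0,1,1).
General solution: K_1e^(t)(1,2,2) + K_2e^(-2t)(0,3,2) + K_3e^(3t)(0,1,1).

x_1(t) = K_1e^(t), x_2(t) = 2K_1e^(t) + 3K_2e^(-2t) + K_3e^(3t), x_3(t) = 2K_1e^(t) + 2K_2e^(-2t) + K_3e^(3t)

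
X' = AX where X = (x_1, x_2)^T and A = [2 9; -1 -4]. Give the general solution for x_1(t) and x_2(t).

x_1(t) = -3K_1e^(-t) - 3K_2te^(-t) + 2K_2e^(-t), x_2(t) = K_1e^(-t) + K_2te^(-t) - K_2e^(-t)

Coefficient matrix A = [[2, 9], [-1, -4]].
Characteristic polynomial det(A - λI) = λ^2 + 2λ + 1 = 0.
Single eigenvalue λ = -1 with algebraic multiplicity 2.
Eigenvector v = (-3,1); generalized eigenvector w with (A-λI)w=v is (2,-1).
General solution: e^(-t)[K_1·v + K_2·(t·v + w)].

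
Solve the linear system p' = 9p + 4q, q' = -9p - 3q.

p(t) = 2C_1e^(3t) + 2C_2te^(3t) - C_2e^(3t), q(t) = -3C_1e^(3t) - 3C_2te^(3t) + 2C_2e^(3t)

Coefficient matrix A = [[9, 4], [-9, -3]].
Characteristic polynomial det(A - λI) = λ^2 - 6λ + 9 = 0.
Single eigenvalue λ = 3 with algebraic multiplicity 2.
Eigenvector v = (2,-3); generalized eigenvector w with (A-λI)w=v is (-1,2).
General solution: e^(3t)[C_1·v + C_2·(t·v + w)].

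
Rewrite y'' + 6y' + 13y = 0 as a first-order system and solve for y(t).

Let x_1 = y, x_2 = y'. Then x_1' = x_2 and x_2' = -13x_1 - 6x_2.
A = [[0,1],[-13,-6]]; det(A-λI) = λ^2 + 6λ + 13.
Eigenvalues λ = -3 ± 2i.

y(t) = K_1e^(-3t)cos(2t) + K_2e^(-3t)sin(2t)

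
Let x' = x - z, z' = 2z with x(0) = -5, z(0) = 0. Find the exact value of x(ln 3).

-15

A = [[1,-1],[0,2]]; eigenvalues λ = 2, 1.
Eigenvectors: (1,-1) for λ=2, (1,0) for λ=1.
From the initial condition, c_1 = 0, c_2 = -5.
x(ln 3) = (0)(3^2)(1) + (-5)(3^1)(1) = -15.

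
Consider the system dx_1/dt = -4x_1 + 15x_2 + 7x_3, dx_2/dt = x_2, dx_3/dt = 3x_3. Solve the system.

x_1(t) = K_1e^(-4t) + K_2e^(3t) + 3K_3e^(t), x_2(t) = K_3e^(t), x_3(t) = K_2e^(3t)

Coefficient matrix A = [[-4, 15, 7], [0, 1, 0], [0, 0, 3]].
det(A - λI) = 0 gives eigenvalues λ = -4, 3, 1.
For λ=-4: eigenvector (1,0,0).
For λ=3: eigenvector (1,0,1).
For λ=1: eigenvector (3,1,0).
General solution: K_1e^(-4t)(1,0,0) + K_2e^(3t)(1,0,1) + K_3e^(t)(3,1,0).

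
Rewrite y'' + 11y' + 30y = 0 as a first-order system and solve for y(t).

y(t) = C_1e^(-6t) + C_2e^(-5t)

Let x_1 = y, x_2 = y'. Then x_1' = x_2 and x_2' = -30x_1 - 11x_2.
A = [[0,1],[-30,-11]]; det(A-λI) = λ^2 + 11λ + 30.
Eigenvalues λ = -6, -5 with eigenvectors (1,-6), (1,-5).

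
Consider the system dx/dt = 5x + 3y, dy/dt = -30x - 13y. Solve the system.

x(t) = -c_1e^(-4t)sin(3t) + c_2e^(-4t)cos(3t), y(t) = 3c_1e^(-4t)sin(3t) - c_1e^(-4t)cos(3t) - c_2e^(-4t)sin(3t) - 3c_2e^(-4t)cos(3t)

Coefficient matrix A = [[5, 3], [-30, -13]].
Characteristic polynomial det(A - λI) = λ^2 + 8λ + 25 = 0.
Eigenvalues λ = -4 ± 3i (complex conjugate pair).
For λ=-4+3i: an eigenvector is (0,-1) - i(-1,3) = (0 + i, -1 - 3i).
A real fundamental pair from Re and Im of e^((-4+3i)t)v: X_1 = e^(-4t)(cos(3t)·(0,-1) + sin(3t)·(-1,3)), X_2 = e^(-4t)(sin(3t)·(0,-1) - cos(3t)·(-1,3)).
General solution: c_1X_1 + c_2X_2.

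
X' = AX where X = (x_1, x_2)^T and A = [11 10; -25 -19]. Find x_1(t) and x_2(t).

Coefficient matrix A = [[11, 10], [-25, -19]].
Characteristic polynomial det(A - λI) = λ^2 + 8λ + 41 = 0.
Eigenvalues λ = -4 ± 5i (complex conjugate pair).
For λ=-4+5i: an eigenvector is (1,-1) - i(1,-2) = (1 - i, -1 + 2i).
A real fundamental pair from Re and Im of e^((-4+5i)t)v: X_1 = e^(-4t)(cos(5t)·(1,-1) + sin(5t)·(1,-2)), X_2 = e^(-4t)(sin(5t)·(1,-1) - cos(5t)·(1,-2)).
General solution: C_1X_1 + C_2X_2.

x_1(t) = C_1e^(-4t)sin(5t) + C_1e^(-4t)cos(5t) + C_2e^(-4t)sin(5t) - C_2e^(-4t)cos(5t), x_2(t) = -2C_1e^(-4t)sin(5t) - C_1e^(-4t)cos(5t) - C_2e^(-4t)sin(5t) + 2C_2e^(-4t)cos(5t)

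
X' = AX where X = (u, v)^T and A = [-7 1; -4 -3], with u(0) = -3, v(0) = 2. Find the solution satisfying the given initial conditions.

u(t) = 8te^(-5t) - 3e^(-5t), v(t) = 16te^(-5t) + 2e^(-5t)

Coefficient matrix A = [[-7, 1], [-4, -3]].
Characteristic polynomial det(A - λI) = λ^2 + 10λ + 25 = 0.
Single eigenvalue λ = -5 with algebraic multiplicity 2.
Eigenvector v = (1,2); generalized eigenvector w with (A-λI)w=v is (-2,-3).
General solution: e^(-5t)[C_1·v + C_2·(t·v + w)].
Applying u(0)=-3, v(0)=2 gives C_1=13, C_2=8.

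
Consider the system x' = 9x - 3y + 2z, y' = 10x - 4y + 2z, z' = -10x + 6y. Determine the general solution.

x(t) = K_1e^(4t) - K_2e^(2t) + K_3e^(-t), y(t) = K_1e^(4t) - K_2e^(2t) + 2K_3e^(-t), z(t) = -K_1e^(4t) + 2K_2e^(2t) - 2K_3e^(-t)

Coefficient matrix A = [[9, -3, 2], [10, -4, 2], [-10, 6, 0]].
det(A - λI) = 0 gives eigenvalues λ = 4, 2, -1.
For λ=4: eigenvector (1,1,-1).
For λ=2: eigenvector (-1,-1,2).
For λ=-1: eigenvector (1,2,-2).
General solution: K_1e^(4t)(1,1,-1) + K_2e^(2t)(-1,-1,2) + K_3e^(-t)(1,2,-2).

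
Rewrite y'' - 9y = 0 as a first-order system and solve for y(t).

y(t) = C_1e^(-3t) + C_2e^(3t)

Let x_1 = y, x_2 = y'. Then x_1' = x_2 and x_2' = 9x_1.
A = [[0,1],[9,0]]; det(A-λI) = λ^2 - 9.
Eigenvalues λ = -3, 3 with eigenvectors (1,-3), (1,3).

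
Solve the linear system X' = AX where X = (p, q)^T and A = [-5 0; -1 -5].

Coefficient matrix A = [[-5, 0], [-1, -5]].
Characteristic polynomial det(A - λI) = λ^2 + 10λ + 25 = 0.
Single eigenvalue λ = -5 with algebraic multiplicity 2.
Eigenvector v = (0,1); generalized eigenvector w with (A-λI)w=v is (-1,0).
General solution: e^(-5t)[K_1·v + K_2·(t·v + w)].

p(t) = -K_2e^(-5t), q(t) = K_1e^(-5t) + K_2te^(-5t)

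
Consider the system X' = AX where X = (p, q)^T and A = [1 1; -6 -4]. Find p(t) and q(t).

p(t) = -C_1e^(-t) + C_2e^(-2t), q(t) = 2C_1e^(-t) - 3C_2e^(-2t)

Coefficient matrix A = [[1, 1], [-6, -4]].
Characteristic polynomial det(A - λI) = λ^2 + 3λ + 2 = 0.
Eigenvalues λ = -1, -2.
For λ=-1: (A-λI) row 1 is [2, 1], so an eigenvector is (-1, 2).
For λ=-2: (A-λI) row 1 is [3, 1], so an eigenvector is (1, -3).
General solution: C_1e^(-t)(-1,2) + C_2e^(-2t)(1,-3).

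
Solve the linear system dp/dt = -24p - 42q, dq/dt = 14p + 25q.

p(t) = -2K_1e^(-3t) - 3K_2e^(4t), q(t) = K_1e^(-3t) + 2K_2e^(4t)

Coefficient matrix A = [[-24, -42], [14, 25]].
Characteristic polynomial det(A - λI) = λ^2 - λ - 12 = 0.
Eigenvalues λ = -3, 4.
For λ=-3: (A-λI) row 1 is [-21, -42], so an eigenvector is (-2, 1).
For λ=4: (A-λI) row 1 is [-28, -42], so an eigenvector is (-3, 2).
General solution: K_1e^(-3t)(-2,1) + K_2e^(4t)(-3,2).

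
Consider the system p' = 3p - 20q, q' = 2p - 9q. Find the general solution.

Coefficient matrix A = [[3, -20], [2, -9]].
Characteristic polynomial det(A - λI) = λ^2 + 6λ + 13 = 0.
Eigenvalues λ = -3 ± 2i (complex conjugate pair).
For λ=-3+2i: an eigenvector is (3,1) - i(-1,0) = (3 + i, 1).
A real fundamental pair from Re and Im of e^((-3+2i)t)v: X_1 = e^(-3t)(cos(2t)·(3,1) + sin(2t)·(-1,0)), X_2 = e^(-3t)(sin(2t)·(3,1) - cos(2t)·(-1,0)).
General solution: C_1X_1 + C_2X_2.

p(t) = -C_1e^(-3t)sin(2t) + 3C_1e^(-3t)cos(2t) + 3C_2e^(-3t)sin(2t) + C_2e^(-3t)cos(2t), q(t) = C_1e^(-3t)cos(2t) + C_2e^(-3t)sin(2t)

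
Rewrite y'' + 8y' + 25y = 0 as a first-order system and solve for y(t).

Let x_1 = y, x_2 = y'. Then x_1' = x_2 and x_2' = -25x_1 - 8x_2.
A = [[0,1],[-25,-8]]; det(A-λI) = λ^2 + 8λ + 25.
Eigenvalues λ = -4 ± 3i.

y(t) = K_1e^(-4t)cos(3t) + K_2e^(-4t)sin(3t)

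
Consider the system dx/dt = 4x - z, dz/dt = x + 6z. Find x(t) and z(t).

x(t) = -c_1e^(5t) - c_2te^(5t), z(t) = c_1e^(5t) + c_2te^(5t) + c_2e^(5t)

Coefficient matrix A = [[4, -1], [1, 6]].
Characteristic polynomial det(A - λI) = λ^2 - 10λ + 25 = 0.
Single eigenvalue λ = 5 with algebraic multiplicity 2.
Eigenvector v = (-1,1); generalized eigenvector w with (A-λI)w=v is (0,1).
General solution: e^(5t)[c_1·v + c_2·(t·v + w)].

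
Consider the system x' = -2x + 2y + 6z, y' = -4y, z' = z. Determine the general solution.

Coefficient matrix A = [[-2, 2, 6], [0, -4, 0], [0, 0, 1]].
det(A - λI) = 0 gives eigenvalues λ = -2, -4, 1.
For λ=-2: eigenvector (1,0,0).
For λ=-4: eigenvector (-1,1,0).
For λ=1: eigenvector (2,0,1).
General solution: K_1e^(-2t)(1,0,0) + K_2e^(-4t)(-1,1,0) + K_3e^(t)(2,0,1).

x(t) = K_1e^(-2t) - K_2e^(-4t) + 2K_3e^(t), y(t) = K_2e^(-4t), z(t) = K_3e^(t)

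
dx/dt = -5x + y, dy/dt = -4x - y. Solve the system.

x(t) = -K_1e^(-3t) - K_2te^(-3t), y(t) = -2K_1e^(-3t) - 2K_2te^(-3t) - K_2e^(-3t)

Coefficient matrix A = [[-5, 1], [-4, -1]].
Characteristic polynomial det(A - λI) = λ^2 + 6λ + 9 = 0.
Single eigenvalue λ = -3 with algebraic multiplicity 2.
Eigenvector v = (-1,-2); generalized eigenvector w with (A-λI)w=v is (0,-1).
General solution: e^(-3t)[K_1·v + K_2·(t·v + w)].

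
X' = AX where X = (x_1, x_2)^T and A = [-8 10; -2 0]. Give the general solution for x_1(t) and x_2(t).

Coefficient matrix A = [[-8, 10], [-2, 0]].
Characteristic polynomial det(A - λI) = λ^2 + 8λ + 20 = 0.
Eigenvalues λ = -4 ± 2i (complex conjugate pair).
For λ=-4+2i: an eigenvector is (-2,-1) - i(-1,0) = (-2 + i, -1).
A real fundamental pair from Re and Im of e^((-4+2i)t)v: X_1 = e^(-4t)(cos(2t)·(-2,-1) + sin(2t)·(-1,0)), X_2 = e^(-4t)(sin(2t)·(-2,-1) - cos(2t)·(-1,0)).
General solution: C_1X_1 + C_2X_2.

x_1(t) = -C_1e^(-4t)sin(2t) - 2C_1e^(-4t)cos(2t) - 2C_2e^(-4t)sin(2t) + C_2e^(-4t)cos(2t), x_2(t) = -C_1e^(-4t)cos(2t) - C_2e^(-4t)sin(2t)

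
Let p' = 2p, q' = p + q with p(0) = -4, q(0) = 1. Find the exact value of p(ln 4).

A = [[2,0],[1,1]]; eigenvalues λ = 1, 2.
Eigenvectors: (0,-1) for λ=1, (1,1) for λ=2.
From the initial condition, c_1 = -5, c_2 = -4.
p(ln 4) = (-5)(4^1)(0) + (-4)(4^2)(1) = -64.

-64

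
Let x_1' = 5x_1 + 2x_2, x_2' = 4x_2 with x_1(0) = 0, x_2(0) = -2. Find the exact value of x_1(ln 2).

-64

A = [[5,2],[0,4]]; eigenvalues λ = 4, 5.
Eigenvectors: (-2,1) for λ=4, (-1,0) for λ=5.
From the initial condition, c_1 = -2, c_2 = 4.
x_1(ln 2) = (-2)(2^4)(-2) + (4)(2^5)(-1) = -64.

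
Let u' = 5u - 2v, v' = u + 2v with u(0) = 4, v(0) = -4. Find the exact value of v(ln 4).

1280

A = [[5,-2],[1,2]]; eigenvalues λ = 4, 3.
Eigenvectors: (-2,-1) for λ=4, (-1,-1) for λ=3.
From the initial condition, c_1 = -8, c_2 = 12.
v(ln 4) = (-8)(4^4)(-1) + (12)(4^3)(-1) = 1280.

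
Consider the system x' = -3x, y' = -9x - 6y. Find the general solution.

x(t) = K_1e^(-3t), y(t) = -3K_1e^(-3t) - K_2e^(-6t)

Coefficient matrix A = [[-3, 0], [-9, -6]].
Characteristic polynomial det(A - λI) = λ^2 + 9λ + 18 = 0.
Eigenvalues λ = -3, -6.
For λ=-3: (A-λI) row 2 is [-9, -3], so an eigenvector is (1, -3).
For λ=-6: (A-λI) row 1 is [3, 0], so an eigenvector is (0, -1).
General solution: K_1e^(-3t)(1,-3) + K_2e^(-6t)(0,-1).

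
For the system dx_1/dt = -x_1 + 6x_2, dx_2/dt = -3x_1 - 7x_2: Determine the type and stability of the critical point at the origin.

A = [[-1,6],[-3,-7]]; det(A-λI) = λ^2 + 8λ + 25.
λ = -4 ± 3i: negative real part.

stable spiral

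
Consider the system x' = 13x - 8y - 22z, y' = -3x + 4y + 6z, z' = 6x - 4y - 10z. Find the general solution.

Coefficient matrix A = [[13, -8, -22], [-3, 4, 6], [6, -4, -10]].
det(A - λI) = 0 gives eigenvalues λ = 4, 1, 2.
For λ=4: eigenvector (4,-1,2).
For λ=1: eigenvector (-3,1,-2).
For λ=2: eigenvector (2,0,1).
General solution: K_1e^(4t)(4,-1,2) + K_2e^(t)(-3,1,-2) + K_3e^(2t)(2,0,1).

x(t) = 4K_1e^(4t) - 3K_2e^(t) + 2K_3e^(2t), y(t) = -K_1e^(4t) + K_2e^(t), z(t) = 2K_1e^(4t) - 2K_2e^(t) + K_3e^(2t)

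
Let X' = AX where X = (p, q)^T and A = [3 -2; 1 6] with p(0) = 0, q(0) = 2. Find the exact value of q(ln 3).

A = [[3,-2],[1,6]]; eigenvalues λ = 5, 4.
Eigenvectors: (1,-1) for λ=5, (2,-1) for λ=4.
From the initial condition, c_1 = -4, c_2 = 2.
q(ln 3) = (-4)(3^5)(-1) + (2)(3^4)(-1) = 810.

810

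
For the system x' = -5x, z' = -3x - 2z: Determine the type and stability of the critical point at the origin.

A = [[-5,0],[-3,-2]]; det(A-λI) = λ^2 + 7λ + 10.
λ = -5, -2: both negative.

stable node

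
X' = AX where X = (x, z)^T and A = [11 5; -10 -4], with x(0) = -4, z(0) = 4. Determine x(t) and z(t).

Coefficient matrix A = [[11, 5], [-10, -4]].
Characteristic polynomial det(A - λI) = λ^2 - 7λ + 6 = 0.
Eigenvalues λ = 6, 1.
For λ=6: (A-λI) row 1 is [5, 5], so an eigenvector is (-1, 1).
For λ=1: (A-λI) row 1 is [10, 5], so an eigenvector is (-1, 2).
General solution: K_1e^(6t)(-1,1) + K_2e^(t)(-1,2).
Applying x(0)=-4, z(0)=4 gives K_1=4, K_2=0.

x(t) = -4e^(6t), z(t) = 4e^(6t)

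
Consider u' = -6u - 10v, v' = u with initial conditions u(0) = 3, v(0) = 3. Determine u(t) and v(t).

Coefficient matrix A = [[-6, -10], [1, 0]].
Characteristic polynomial det(A - λI) = λ^2 + 6λ + 10 = 0.
Eigenvalues λ = -3 ± i (complex conjugate pair).
For λ=-3+i: an eigenvector is (-1,0) - i(3,-1) = (-1 - 3i, 0 + i).
A real fundamental pair from Re and Im of e^((-3+i)t)v: X_1 = e^(-3t)(cos(t)·(-1,0) + sin(t)·(3,-1)), X_2 = e^(-3t)(sin(t)·(-1,0) - cos(t)·(3,-1)).
General solution: K_1X_1 + K_2X_2.
Applying u(0)=3, v(0)=3 gives K_1=-12, K_2=3.

u(t) = -39e^(-3t)sin(t) + 3e^(-3t)cos(t), v(t) = 12e^(-3t)sin(t) + 3e^(-3t)cos(t)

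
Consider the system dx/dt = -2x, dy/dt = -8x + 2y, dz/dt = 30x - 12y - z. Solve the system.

x(t) = c_3e^(-2t), y(t) = c_2e^(2t) + 2c_3e^(-2t), z(t) = c_1e^(-t) - 4c_2e^(2t) - 6c_3e^(-2t)

Coefficient matrix A = [[-2, 0, 0], [-8, 2, 0], [30, -12, -1]].
det(A - λI) = 0 gives eigenvalues λ = -1, 2, -2.
For λ=-1: eigenvector (0,0,1).
For λ=2: eigenvector (0,1,-4).
For λ=-2: eigenvector (1,2,-6).
General solution: c_1e^(-t)(0,0,1) + c_2e^(2t)(0,1,-4) + c_3e^(-2t)(1,2,-6).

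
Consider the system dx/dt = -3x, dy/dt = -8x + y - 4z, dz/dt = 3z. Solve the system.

Coefficient matrix A = [[-3, 0, 0], [-8, 1, -4], [0, 0, 3]].
det(A - λI) = 0 gives eigenvalues λ = 1, -3, 3.
For λ=1: eigenvector (0,1,0).
For λ=-3: eigenvector (1,2,0).
For λ=3: eigenvector (0,-2,1).
General solution: K_1e^(t)(0,1,0) + K_2e^(-3t)(1,2,0) + K_3e^(3t)(0,-2,1).

x(t) = K_2e^(-3t), y(t) = K_1e^(t) + 2K_2e^(-3t) - 2K_3e^(3t), z(t) = K_3e^(3t)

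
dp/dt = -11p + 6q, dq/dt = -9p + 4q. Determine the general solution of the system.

p(t) = -2C_1e^(-2t) + C_2e^(-5t), q(t) = -3C_1e^(-2t) + C_2e^(-5t)

Coefficient matrix A = [[-11, 6], [-9, 4]].
Characteristic polynomial det(A - λI) = λ^2 + 7λ + 10 = 0.
Eigenvalues λ = -2, -5.
For λ=-2: (A-λI) row 1 is [-9, 6], so an eigenvector is (-2, -3).
For λ=-5: (A-λI) row 1 is [-6, 6], so an eigenvector is (1, 1).
General solution: C_1e^(-2t)(-2,-3) + C_2e^(-5t)(1,1).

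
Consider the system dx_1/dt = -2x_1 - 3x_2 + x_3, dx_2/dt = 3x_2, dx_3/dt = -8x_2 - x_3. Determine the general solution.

x_1(t) = -K_1e^(3t) + K_2e^(-2t) + K_3e^(-t), x_2(t) = K_1e^(3t), x_3(t) = -2K_1e^(3t) + K_3e^(-t)

Coefficient matrix A = [[-2, -3, 1], [0, 3, 0], [0, -8, -1]].
det(A - λI) = 0 gives eigenvalues λ = 3, -2, -1.
For λ=3: eigenvector (-1,1,-2).
For λ=-2: eigenvector (1,0,0).
For λ=-1: eigenvector (1,0,1).
General solution: K_1e^(3t)(-1,1,-2) + K_2e^(-2t)(1,0,0) + K_3e^(-t)(1,0,1).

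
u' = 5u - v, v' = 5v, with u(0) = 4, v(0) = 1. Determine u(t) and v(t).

u(t) = -te^(5t) + 4e^(5t), v(t) = e^(5t)

Coefficient matrix A = [[5, -1], [0, 5]].
Characteristic polynomial det(A - λI) = λ^2 - 10λ + 25 = 0.
Single eigenvalue λ = 5 with algebraic multiplicity 2.
Eigenvector v = (-1,0); generalized eigenvector w with (A-λI)w=v is (3,1).
General solution: e^(5t)[K_1·v + K_2·(t·v + w)].
Applying u(0)=4, v(0)=1 gives K_1=-1, K_2=1.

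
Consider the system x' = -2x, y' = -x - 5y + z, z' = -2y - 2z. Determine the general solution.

Coefficient matrix A = [[-2, 0, 0], [-1, -5, 1], [0, -2, -2]].
det(A - λI) = 0 gives eigenvalues λ = -3, -2, -4.
For λ=-3: eigenvector (0,1,2).
For λ=-2: eigenvector (1,0,1).
For λ=-4: eigenvector (0,-1,-1).
General solution: K_1e^(-3t)(0,1,2) + K_2e^(-2t)(1,0,1) + K_3e^(-4t)(0,-1,-1).

x(t) = K_2e^(-2t), y(t) = K_1e^(-3t) - K_3e^(-4t), z(t) = 2K_1e^(-3t) + K_2e^(-2t) - K_3e^(-4t)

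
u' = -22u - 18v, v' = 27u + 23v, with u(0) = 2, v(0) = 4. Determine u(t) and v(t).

u(t) = -12e^(5t) + 14e^(-4t), v(t) = 18e^(5t) - 14e^(-4t)

Coefficient matrix A = [[-22, -18], [27, 23]].
Characteristic polynomial det(A - λI) = λ^2 - λ - 20 = 0.
Eigenvalues λ = 5, -4.
For λ=5: (A-λI) row 1 is [-27, -18], so an eigenvector is (-2, 3).
For λ=-4: (A-λI) row 1 is [-18, -18], so an eigenvector is (-1, 1).
General solution: c_1e^(5t)(-2,3) + c_2e^(-4t)(-1,1).
Applying u(0)=2, v(0)=4 gives c_1=6, c_2=-14.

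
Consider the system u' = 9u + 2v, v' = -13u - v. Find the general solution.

Coefficient matrix A = [[9, 2], [-13, -1]].
Characteristic polynomial det(A - λI) = λ^2 - 8λ + 17 = 0.
Eigenvalues λ = 4 ± i (complex conjugate pair).
For λ=4+i: an eigenvector is (1,-2) - i(1,-3) = (1 - i, -2 + 3i).
A real fundamental pair from Re and Im of e^((4+i)t)v: X_1 = e^(4t)(cos(t)·(1,-2) + sin(t)·(1,-3)), X_2 = e^(4t)(sin(t)·(1,-2) - cos(t)·(1,-3)).
General solution: C_1X_1 + C_2X_2.

u(t) = C_1e^(4t)sin(t) + C_1e^(4t)cos(t) + C_2e^(4t)sin(t) - C_2e^(4t)cos(t), v(t) = -3C_1e^(4t)sin(t) - 2C_1e^(4t)cos(t) - 2C_2e^(4t)sin(t) + 3C_2e^(4t)cos(t)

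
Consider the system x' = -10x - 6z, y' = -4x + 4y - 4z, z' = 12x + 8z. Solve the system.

Coefficient matrix A = [[-10, 0, -6], [-4, 4, -4], [12, 0, 8]].
det(A - λI) = 0 gives eigenvalues λ = -4, 4, 2.
For λ=-4: eigenvector (1,0,-1).
For λ=4: eigenvector (0,1,0).
For λ=2: eigenvector (1,-2,-2).
General solution: C_1e^(-4t)(1,0,-1) + C_2e^(4t)(0,1,0) + C_3e^(2t)(1,-2,-2).

x(t) = C_1e^(-4t) + C_3e^(2t), y(t) = C_2e^(4t) - 2C_3e^(2t), z(t) = -C_1e^(-4t) - 2C_3e^(2t)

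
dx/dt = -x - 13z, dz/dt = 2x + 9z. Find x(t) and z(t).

x(t) = -2C_1e^(4t)sin(t) + 3C_1e^(4t)cos(t) + 3C_2e^(4t)sin(t) + 2C_2e^(4t)cos(t), z(t) = C_1e^(4t)sin(t) - C_1e^(4t)cos(t) - C_2e^(4t)sin(t) - C_2e^(4t)cos(t)

Coefficient matrix A = [[-1, -13], [2, 9]].
Characteristic polynomial det(A - λI) = λ^2 - 8λ + 17 = 0.
Eigenvalues λ = 4 ± i (complex conjugate pair).
For λ=4+i: an eigenvector is (3,-1) - i(-2,1) = (3 + 2i, -1 - i).
A real fundamental pair from Re and Im of e^((4+i)t)v: X_1 = e^(4t)(cos(t)·(3,-1) + sin(t)·(-2,1)), X_2 = e^(4t)(sin(t)·(3,-1) - cos(t)·(-2,1)).
General solution: C_1X_1 + C_2X_2.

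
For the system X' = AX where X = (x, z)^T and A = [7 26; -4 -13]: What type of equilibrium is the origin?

stable spiral

A = [[7,26],[-4,-13]]; det(A-λI) = λ^2 + 6λ + 13.
λ = -3 ± 2i: negative real part.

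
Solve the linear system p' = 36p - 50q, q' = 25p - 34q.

Coefficient matrix A = [[36, -50], [25, -34]].
Characteristic polynomial det(A - λI) = λ^2 - 2λ + 26 = 0.
Eigenvalues λ = 1 ± 5i (complex conjugate pair).
For λ=1+5i: an eigenvector is (-1,-1) - i(3,2) = (-1 - 3i, -1 - 2i).
A real fundamental pair from Re and Im of e^((1+5i)t)v: X_1 = e^(t)(cos(5t)·(-1,-1) + sin(5t)·(3,2)), X_2 = e^(t)(sin(5t)·(-1,-1) - cos(5t)·(3,2)).
General solution: c_1X_1 + c_2X_2.

p(t) = 3c_1e^(t)sin(5t) - c_1e^(t)cos(5t) - c_2e^(t)sin(5t) - 3c_2e^(t)cos(5t), q(t) = 2c_1e^(t)sin(5t) - c_1e^(t)cos(5t) - c_2e^(t)sin(5t) - 2c_2e^(t)cos(5t)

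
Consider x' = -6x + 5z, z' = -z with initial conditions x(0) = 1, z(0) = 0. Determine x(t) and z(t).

Coefficient matrix A = [[-6, 5], [0, -1]].
Characteristic polynomial det(A - λI) = λ^2 + 7λ + 6 = 0.
Eigenvalues λ = -1, -6.
For λ=-1: (A-λI) row 1 is [-5, 5], so an eigenvector is (-1, -1).
For λ=-6: (A-λI) row 1 is [0, 5], so an eigenvector is (1, 0).
General solution: c_1e^(-t)(-1,-1) + c_2e^(-6t)(1,0).
Applying x(0)=1, z(0)=0 gives c_1=0, c_2=1.

x(t) = e^(-6t), z(t) = 0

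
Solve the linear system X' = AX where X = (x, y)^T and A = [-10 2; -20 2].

x(t) = -K_1e^(-4t)cos(2t) - K_2e^(-4t)sin(2t), y(t) = K_1e^(-4t)sin(2t) - 3K_1e^(-4t)cos(2t) - 3K_2e^(-4t)sin(2t) - K_2e^(-4t)cos(2t)

Coefficient matrix A = [[-10, 2], [-20, 2]].
Characteristic polynomial det(A - λI) = λ^2 + 8λ + 20 = 0.
Eigenvalues λ = -4 ± 2i (complex conjugate pair).
For λ=-4+2i: an eigenvector is (-1,-3) - i(0,1) = (-1, -3 - i).
A real fundamental pair from Re and Im of e^((-4+2i)t)v: X_1 = e^(-4t)(cos(2t)·(-1,-3) + sin(2t)·(0,1)), X_2 = e^(-4t)(sin(2t)·(-1,-3) - cos(2t)·(0,1)).
General solution: K_1X_1 + K_2X_2.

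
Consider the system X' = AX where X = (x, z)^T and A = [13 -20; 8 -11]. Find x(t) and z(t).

x(t) = K_1e^(t)sin(4t) + 2K_1e^(t)cos(4t) + 2K_2e^(t)sin(4t) - K_2e^(t)cos(4t), z(t) = K_1e^(t)sin(4t) + K_1e^(t)cos(4t) + K_2e^(t)sin(4t) - K_2e^(t)cos(4t)

Coefficient matrix A = [[13, -20], [8, -11]].
Characteristic polynomial det(A - λI) = λ^2 - 2λ + 17 = 0.
Eigenvalues λ = 1 ± 4i (complex conjugate pair).
For λ=1+4i: an eigenvector is (2,1) - i(1,1) = (2 - i, 1 - i).
A real fundamental pair from Re and Im of e^((1+4i)t)v: X_1 = e^(t)(cos(4t)·(2,1) + sin(4t)·(1,1)), X_2 = e^(t)(sin(4t)·(2,1) - cos(4t)·(1,1)).
General solution: K_1X_1 + K_2X_2.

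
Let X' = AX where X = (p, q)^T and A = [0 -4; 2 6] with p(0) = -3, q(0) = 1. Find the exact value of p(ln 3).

A = [[0,-4],[2,6]]; eigenvalues λ = 2, 4.
Eigenvectors: (-2,1) for λ=2, (1,-1) for λ=4.
From the initial condition, c_1 = 2, c_2 = 1.
p(ln 3) = (2)(3^2)(-2) + (1)(3^4)(1) = 45.

45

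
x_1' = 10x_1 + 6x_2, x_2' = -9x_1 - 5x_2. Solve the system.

Coefficient matrix A = [[10, 6], [-9, -5]].
Characteristic polynomial det(A - λI) = λ^2 - 5λ + 4 = 0.
Eigenvalues λ = 1, 4.
For λ=1: (A-λI) row 1 is [9, 6], so an eigenvector is (-2, 3).
For λ=4: (A-λI) row 1 is [6, 6], so an eigenvector is (-1, 1).
General solution: c_1e^(t)(-2,3) + c_2e^(4t)(-1,1).

x_1(t) = -2c_1e^(t) - c_2e^(4t), x_2(t) = 3c_1e^(t) + c_2e^(4t)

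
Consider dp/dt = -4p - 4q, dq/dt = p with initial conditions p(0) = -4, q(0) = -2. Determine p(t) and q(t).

p(t) = 16te^(-2t) - 4e^(-2t), q(t) = -8te^(-2t) - 2e^(-2t)

Coefficient matrix A = [[-4, -4], [1, 0]].
Characteristic polynomial det(A - λI) = λ^2 + 4λ + 4 = 0.
Single eigenvalue λ = -2 with algebraic multiplicity 2.
Eigenvector v = (-2,1); generalized eigenvector w with (A-λI)w=v is (-3,2).
General solution: e^(-2t)[C_1·v + C_2·(t·v + w)].
Applying p(0)=-4, q(0)=-2 gives C_1=14, C_2=-8.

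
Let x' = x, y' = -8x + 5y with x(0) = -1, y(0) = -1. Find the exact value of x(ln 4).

-4

A = [[1,0],[-8,5]]; eigenvalues λ = 5, 1.
Eigenvectors: (0,-1) for λ=5, (-1,-2) for λ=1.
From the initial condition, c_1 = -1, c_2 = 1.
x(ln 4) = (-1)(4^5)(0) + (1)(4^1)(-1) = -4.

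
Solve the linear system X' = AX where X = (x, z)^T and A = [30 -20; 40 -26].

x(t) = -2C_1e^(2t)sin(4t) - C_1e^(2t)cos(4t) - C_2e^(2t)sin(4t) + 2C_2e^(2t)cos(4t), z(t) = -3C_1e^(2t)sin(4t) - C_1e^(2t)cos(4t) - C_2e^(2t)sin(4t) + 3C_2e^(2t)cos(4t)

Coefficient matrix A = [[30, -20], [40, -26]].
Characteristic polynomial det(A - λI) = λ^2 - 4λ + 20 = 0.
Eigenvalues λ = 2 ± 4i (complex conjugate pair).
For λ=2+4i: an eigenvector is (-1,-1) - i(-2,-3) = (-1 + 2i, -1 + 3i).
A real fundamental pair from Re and Im of e^((2+4i)t)v: X_1 = e^(2t)(cos(4t)·(-1,-1) + sin(4t)·(-2,-3)), X_2 = e^(2t)(sin(4t)·(-1,-1) - cos(4t)·(-2,-3)).
General solution: C_1X_1 + C_2X_2.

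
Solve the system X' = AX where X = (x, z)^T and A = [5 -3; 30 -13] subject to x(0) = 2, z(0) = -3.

x(t) = 9e^(-4t)sin(3t) + 2e^(-4t)cos(3t), z(t) = 29e^(-4t)sin(3t) - 3e^(-4t)cos(3t)

Coefficient matrix A = [[5, -3], [30, -13]].
Characteristic polynomial det(A - λI) = λ^2 + 8λ + 25 = 0.
Eigenvalues λ = -4 ± 3i (complex conjugate pair).
For λ=-4+3i: an eigenvector is (0,-1) - i(1,3) = (0 - i, -1 - 3i).
A real fundamental pair from Re and Im of e^((-4+3i)t)v: X_1 = e^(-4t)(cos(3t)·(0,-1) + sin(3t)·(1,3)), X_2 = e^(-4t)(sin(3t)·(0,-1) - cos(3t)·(1,3)).
General solution: K_1X_1 + K_2X_2.
Applying x(0)=2, z(0)=-3 gives K_1=9, K_2=-2.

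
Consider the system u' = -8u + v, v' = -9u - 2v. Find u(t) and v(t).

u(t) = K_1e^(-5t) + K_2te^(-5t), v(t) = 3K_1e^(-5t) + 3K_2te^(-5t) + K_2e^(-5t)

Coefficient matrix A = [[-8, 1], [-9, -2]].
Characteristic polynomial det(A - λI) = λ^2 + 10λ + 25 = 0.
Single eigenvalue λ = -5 with algebraic multiplicity 2.
Eigenvector v = (1,3); generalized eigenvector w with (A-λI)w=v is (0,1).
General solution: e^(-5t)[K_1·v + K_2·(t·v + w)].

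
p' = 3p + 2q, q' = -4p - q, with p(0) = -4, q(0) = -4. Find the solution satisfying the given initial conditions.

p(t) = -8e^(t)sin(2t) - 4e^(t)cos(2t), q(t) = 12e^(t)sin(2t) - 4e^(t)cos(2t)

Coefficient matrix A = [[3, 2], [-4, -1]].
Characteristic polynomial det(A - λI) = λ^2 - 2λ + 5 = 0.
Eigenvalues λ = 1 ± 2i (complex conjugate pair).
For λ=1+2i: an eigenvector is (1,-1) - i(0,-1) = (1, -1 + i).
A real fundamental pair from Re and Im of e^((1+2i)t)v: X_1 = e^(t)(cos(2t)·(1,-1) + sin(2t)·(0,-1)), X_2 = e^(t)(sin(2t)·(1,-1) - cos(2t)·(0,-1)).
General solution: C_1X_1 + C_2X_2.
Applying p(0)=-4, q(0)=-4 gives C_1=-4, C_2=-8.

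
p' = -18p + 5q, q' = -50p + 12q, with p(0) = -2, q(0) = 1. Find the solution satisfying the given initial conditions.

Coefficient matrix A = [[-18, 5], [-50, 12]].
Characteristic polynomial det(A - λI) = λ^2 + 6λ + 34 = 0.
Eigenvalues λ = -3 ± 5i (complex conjugate pair).
For λ=-3+5i: an eigenvector is (-1,-3) - i(0,1) = (-1, -3 - i).
A real fundamental pair from Re and Im of e^((-3+5i)t)v: X_1 = e^(-3t)(cos(5t)·(-1,-3) + sin(5t)·(0,1)), X_2 = e^(-3t)(sin(5t)·(-1,-3) - cos(5t)·(0,1)).
General solution: c_1X_1 + c_2X_2.
Applying p(0)=-2, q(0)=1 gives c_1=2, c_2=-7.

p(t) = 7e^(-3t)sin(5t) - 2e^(-3t)cos(5t), q(t) = 23e^(-3t)sin(5t) + e^(-3t)cos(5t)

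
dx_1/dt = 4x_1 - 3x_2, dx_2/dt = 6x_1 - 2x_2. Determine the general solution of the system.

Coefficient matrix A = [[4, -3], [6, -2]].
Characteristic polynomial det(A - λI) = λ^2 - 2λ + 10 = 0.
Eigenvalues λ = 1 ± 3i (complex conjugate pair).
For λ=1+3i: an eigenvector is (0,1) - i(-1,-1) = (0 + i, 1 + i).
A real fundamental pair from Re and Im of e^((1+3i)t)v: X_1 = e^(t)(cos(3t)·(0,1) + sin(3t)·(-1,-1)), X_2 = e^(t)(sin(3t)·(0,1) - cos(3t)·(-1,-1)).
General solution: C_1X_1 + C_2X_2.

x_1(t) = -C_1e^(t)sin(3t) + C_2e^(t)cos(3t), x_2(t) = -C_1e^(t)sin(3t) + C_1e^(t)cos(3t) + C_2e^(t)sin(3t) + C_2e^(t)cos(3t)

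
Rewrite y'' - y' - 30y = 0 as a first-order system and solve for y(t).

Let x_1 = y, x_2 = y'. Then x_1' = x_2 and x_2' = 30x_1 + x_2.
A = [[0,1],[30,1]]; det(A-λI) = λ^2 - λ - 30.
Eigenvalues λ = 6, -5 with eigenvectors (1,6), (1,-5).

y(t) = K_1e^(6t) + K_2e^(-5t)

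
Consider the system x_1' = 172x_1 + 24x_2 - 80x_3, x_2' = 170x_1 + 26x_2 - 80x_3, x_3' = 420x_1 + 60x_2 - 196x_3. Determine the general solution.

x_1(t) = 5K_1e^(4t) + 2K_2e^(-4t) + 4K_3e^(2t), x_2(t) = 5K_1e^(4t) + 2K_2e^(-4t) + 5K_3e^(2t), x_3(t) = 12K_1e^(4t) + 5K_2e^(-4t) + 10K_3e^(2t)

Coefficient matrix A = [[172, 24, -80], [170, 26, -80], [420, 60, -196]].
det(A - λI) = 0 gives eigenvalues λ = 4, -4, 2.
For λ=4: eigenvector (5,5,12).
For λ=-4: eigenvector (2,2,5).
For λ=2: eigenvector (4,5,10).
General solution: K_1e^(4t)(5,5,12) + K_2e^(-4t)(2,2,5) + K_3e^(2t)(4,5,10).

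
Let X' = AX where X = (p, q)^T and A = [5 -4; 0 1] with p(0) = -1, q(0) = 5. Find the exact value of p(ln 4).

-6124

A = [[5,-4],[0,1]]; eigenvalues λ = 5, 1.
Eigenvectors: (-1,0) for λ=5, (1,1) for λ=1.
From the initial condition, c_1 = 6, c_2 = 5.
p(ln 4) = (6)(4^5)(-1) + (5)(4^1)(1) = -6124.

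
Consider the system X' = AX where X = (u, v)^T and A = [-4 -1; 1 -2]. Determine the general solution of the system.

Coefficient matrix A = [[-4, -1], [1, -2]].
Characteristic polynomial det(A - λI) = λ^2 + 6λ + 9 = 0.
Single eigenvalue λ = -3 with algebraic multiplicity 2.
Eigenvector v = (1,-1); generalized eigenvector w with (A-λI)w=v is (-1,0).
General solution: e^(-3t)[C_1·v + C_2·(t·v + w)].

u(t) = C_1e^(-3t) + C_2te^(-3t) - C_2e^(-3t), v(t) = -C_1e^(-3t) - C_2te^(-3t)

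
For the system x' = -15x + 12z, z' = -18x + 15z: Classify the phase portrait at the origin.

saddle

A = [[-15,12],[-18,15]]; det(A-λI) = λ^2 - 9.
λ = -3, 3: opposite signs.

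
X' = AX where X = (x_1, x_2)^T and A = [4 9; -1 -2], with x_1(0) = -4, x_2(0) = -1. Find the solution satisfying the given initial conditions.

Coefficient matrix A = [[4, 9], [-1, -2]].
Characteristic polynomial det(A - λI) = λ^2 - 2λ + 1 = 0.
Single eigenvalue λ = 1 with algebraic multiplicity 2.
Eigenvector v = (-3,1); generalized eigenvector w with (A-λI)w=v is (-1,0).
General solution: e^(t)[C_1·v + C_2·(t·v + w)].
Applying x_1(0)=-4, x_2(0)=-1 gives C_1=-1, C_2=7.

x_1(t) = -21te^(t) - 4e^(t), x_2(t) = 7te^(t) - e^(t)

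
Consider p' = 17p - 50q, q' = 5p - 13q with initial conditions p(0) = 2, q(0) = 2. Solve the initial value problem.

p(t) = -14e^(2t)sin(5t) + 2e^(2t)cos(5t), q(t) = -4e^(2t)sin(5t) + 2e^(2t)cos(5t)

Coefficient matrix A = [[17, -50], [5, -13]].
Characteristic polynomial det(A - λI) = λ^2 - 4λ + 29 = 0.
Eigenvalues λ = 2 ± 5i (complex conjugate pair).
For λ=2+5i: an eigenvector is (1,0) - i(3,1) = (1 - 3i, 0 - i).
A real fundamental pair from Re and Im of e^((2+5i)t)v: X_1 = e^(2t)(cos(5t)·(1,0) + sin(5t)·(3,1)), X_2 = e^(2t)(sin(5t)·(1,0) - cos(5t)·(3,1)).
General solution: K_1X_1 + K_2X_2.
Applying p(0)=2, q(0)=2 gives K_1=-4, K_2=-2.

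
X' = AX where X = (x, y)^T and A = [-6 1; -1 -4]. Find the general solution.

x(t) = -C_1e^(-5t) - C_2te^(-5t) - 2C_2e^(-5t), y(t) = -C_1e^(-5t) - C_2te^(-5t) - 3C_2e^(-5t)

Coefficient matrix A = [[-6, 1], [-1, -4]].
Characteristic polynomial det(A - λI) = λ^2 + 10λ + 25 = 0.
Single eigenvalue λ = -5 with algebraic multiplicity 2.
Eigenvector v = (-1,-1); generalized eigenvector w with (A-λI)w=v is (-2,-3).
General solution: e^(-5t)[C_1·v + C_2·(t·v + w)].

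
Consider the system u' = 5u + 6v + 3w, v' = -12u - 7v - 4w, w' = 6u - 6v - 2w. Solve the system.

u(t) = -K_1e^(-4t) - K_3e^(-t), v(t) = K_2e^(t) - 2K_3e^(-t), w(t) = 3K_1e^(-4t) - 2K_2e^(t) + 6K_3e^(-t)

Coefficient matrix A = [[5, 6, 3], [-12, -7, -4], [6, -6, -2]].
det(A - λI) = 0 gives eigenvalues λ = -4, 1, -1.
For λ=-4: eigenvector (-1,0,3).
For λ=1: eigenvector (0,1,-2).
For λ=-1: eigenvector (-1,-2,6).
General solution: K_1e^(-4t)(-1,0,3) + K_2e^(t)(0,1,-2) + K_3e^(-t)(-1,-2,6).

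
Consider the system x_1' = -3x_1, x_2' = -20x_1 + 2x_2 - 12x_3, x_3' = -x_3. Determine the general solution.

Coefficient matrix A = [[-3, 0, 0], [-20, 2, -12], [0, 0, -1]].
det(A - λI) = 0 gives eigenvalues λ = -3, 2, -1.
For λ=-3: eigenvector (-1,-4,0).
For λ=2: eigenvector (0,1,0).
For λ=-1: eigenvector (0,4,1).
General solution: C_1e^(-3t)(-1,-4,0) + C_2e^(2t)(0,1,0) + C_3e^(-t)(0,4,1).

x_1(t) = -C_1e^(-3t), x_2(t) = -4C_1e^(-3t) + C_2e^(2t) + 4C_3e^(-t), x_3(t) = C_3e^(-t)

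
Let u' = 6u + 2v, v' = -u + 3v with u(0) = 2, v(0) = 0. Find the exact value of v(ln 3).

-324

A = [[6,2],[-1,3]]; eigenvalues λ = 5, 4.
Eigenvectors: (2,-1) for λ=5, (-1,1) for λ=4.
From the initial condition, c_1 = 2, c_2 = 2.
v(ln 3) = (2)(3^5)(-1) + (2)(3^4)(1) = -324.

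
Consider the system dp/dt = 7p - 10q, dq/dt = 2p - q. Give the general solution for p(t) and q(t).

p(t) = C_1e^(3t)sin(2t) - 2C_1e^(3t)cos(2t) - 2C_2e^(3t)sin(2t) - C_2e^(3t)cos(2t), q(t) = -C_1e^(3t)cos(2t) - C_2e^(3t)sin(2t)

Coefficient matrix A = [[7, -10], [2, -1]].
Characteristic polynomial det(A - λI) = λ^2 - 6λ + 13 = 0.
Eigenvalues λ = 3 ± 2i (complex conjugate pair).
For λ=3+2i: an eigenvector is (-2,-1) - i(1,0) = (-2 - i, -1).
A real fundamental pair from Re and Im of e^((3+2i)t)v: X_1 = e^(3t)(cos(2t)·(-2,-1) + sin(2t)·(1,0)), X_2 = e^(3t)(sin(2t)·(-2,-1) - cos(2t)·(1,0)).
General solution: C_1X_1 + C_2X_2.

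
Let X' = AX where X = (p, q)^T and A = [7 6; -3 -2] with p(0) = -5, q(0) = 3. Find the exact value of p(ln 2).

A = [[7,6],[-3,-2]]; eigenvalues λ = 4, 1.
Eigenvectors: (2,-1) for λ=4, (1,-1) for λ=1.
From the initial condition, c_1 = -2, c_2 = -1.
p(ln 2) = (-2)(2^4)(2) + (-1)(2^1)(1) = -66.

-66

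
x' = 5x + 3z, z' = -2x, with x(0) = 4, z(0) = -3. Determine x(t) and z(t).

Coefficient matrix A = [[5, 3], [-2, 0]].
Characteristic polynomial det(A - λI) = λ^2 - 5λ + 6 = 0.
Eigenvalues λ = 2, 3.
For λ=2: (A-λI) row 1 is [3, 3], so an eigenvector is (1, -1).
For λ=3: (A-λI) row 1 is [2, 3], so an eigenvector is (-3, 2).
General solution: K_1e^(2t)(1,-1) + K_2e^(3t)(-3,2).
Applying x(0)=4, z(0)=-3 gives K_1=1, K_2=-1.

x(t) = 3e^(3t) + e^(2t), z(t) = -2e^(3t) - e^(2t)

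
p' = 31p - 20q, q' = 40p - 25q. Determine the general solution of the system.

Coefficient matrix A = [[31, -20], [40, -25]].
Characteristic polynomial det(A - λI) = λ^2 - 6λ + 25 = 0.
Eigenvalues λ = 3 ± 4i (complex conjugate pair).
For λ=3+4i: an eigenvector is (-1,-1) - i(-2,-3) = (-1 + 2i, -1 + 3i).
A real fundamental pair from Re and Im of e^((3+4i)t)v: X_1 = e^(3t)(cos(4t)·(-1,-1) + sin(4t)·(-2,-3)), X_2 = e^(3t)(sin(4t)·(-1,-1) - cos(4t)·(-2,-3)).
General solution: c_1X_1 + c_2X_2.

p(t) = -2c_1e^(3t)sin(4t) - c_1e^(3t)cos(4t) - c_2e^(3t)sin(4t) + 2c_2e^(3t)cos(4t), q(t) = -3c_1e^(3t)sin(4t) - c_1e^(3t)cos(4t) - c_2e^(3t)sin(4t) + 3c_2e^(3t)cos(4t)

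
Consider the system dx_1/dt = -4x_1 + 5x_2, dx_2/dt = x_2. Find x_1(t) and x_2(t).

Coefficient matrix A = [[-4, 5], [0, 1]].
Characteristic polynomial det(A - λI) = λ^2 + 3λ - 4 = 0.
Eigenvalues λ = 1, -4.
For λ=1: (A-λI) row 1 is [-5, 5], so an eigenvector is (1, 1).
For λ=-4: (A-λI) row 1 is [0, 5], so an eigenvector is (-1, 0).
General solution: C_1e^(t)(1,1) + C_2e^(-4t)(-1,0).

x_1(t) = C_1e^(t) - C_2e^(-4t), x_2(t) = C_1e^(t)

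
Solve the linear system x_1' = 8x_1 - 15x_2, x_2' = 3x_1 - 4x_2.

x_1(t) = -c_1e^(2t)sin(3t) + 2c_1e^(2t)cos(3t) + 2c_2e^(2t)sin(3t) + c_2e^(2t)cos(3t), x_2(t) = c_1e^(2t)cos(3t) + c_2e^(2t)sin(3t)

Coefficient matrix A = [[8, -15], [3, -4]].
Characteristic polynomial det(A - λI) = λ^2 - 4λ + 13 = 0.
Eigenvalues λ = 2 ± 3i (complex conjugate pair).
For λ=2+3i: an eigenvector is (2,1) - i(-1,0) = (2 + i, 1).
A real fundamental pair from Re and Im of e^((2+3i)t)v: X_1 = e^(2t)(cos(3t)·(2,1) + sin(3t)·(-1,0)), X_2 = e^(2t)(sin(3t)·(2,1) - cos(3t)·(-1,0)).
General solution: c_1X_1 + c_2X_2.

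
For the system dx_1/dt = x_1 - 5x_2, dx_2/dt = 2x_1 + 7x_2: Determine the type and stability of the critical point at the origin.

A = [[1,-5],[2,7]]; det(A-λI) = λ^2 - 8λ + 17.
λ = 4 ± i: positive real part.

unstable spiral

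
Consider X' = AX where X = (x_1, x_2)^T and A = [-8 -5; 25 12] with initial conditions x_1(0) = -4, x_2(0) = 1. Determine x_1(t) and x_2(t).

x_1(t) = 7e^(2t)sin(5t) - 4e^(2t)cos(5t), x_2(t) = -18e^(2t)sin(5t) + e^(2t)cos(5t)

Coefficient matrix A = [[-8, -5], [25, 12]].
Characteristic polynomial det(A - λI) = λ^2 - 4λ + 29 = 0.
Eigenvalues λ = 2 ± 5i (complex conjugate pair).
For λ=2+5i: an eigenvector is (0,1) - i(-1,2) = (0 + i, 1 - 2i).
A real fundamental pair from Re and Im of e^((2+5i)t)v: X_1 = e^(2t)(cos(5t)·(0,1) + sin(5t)·(-1,2)), X_2 = e^(2t)(sin(5t)·(0,1) - cos(5t)·(-1,2)).
General solution: K_1X_1 + K_2X_2.
Applying x_1(0)=-4, x_2(0)=1 gives K_1=-7, K_2=-4.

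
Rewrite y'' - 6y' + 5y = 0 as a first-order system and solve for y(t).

y(t) = c_1e^(t) + c_2e^(5t)

Let x_1 = y, x_2 = y'. Then x_1' = x_2 and x_2' = -5x_1 + 6x_2.
A = [[0,1],[-5,6]]; det(A-λI) = λ^2 - 6λ + 5.
Eigenvalues λ = 1, 5 with eigenvectors (1,1), (1,5).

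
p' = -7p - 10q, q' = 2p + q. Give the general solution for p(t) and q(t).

p(t) = 2c_1e^(-3t)sin(2t) - c_1e^(-3t)cos(2t) - c_2e^(-3t)sin(2t) - 2c_2e^(-3t)cos(2t), q(t) = -c_1e^(-3t)sin(2t) + c_2e^(-3t)cos(2t)

Coefficient matrix A = [[-7, -10], [2, 1]].
Characteristic polynomial det(A - λI) = λ^2 + 6λ + 13 = 0.
Eigenvalues λ = -3 ± 2i (complex conjugate pair).
For λ=-3+2i: an eigenvector is (-1,0) - i(2,-1) = (-1 - 2i, 0 + i).
A real fundamental pair from Re and Im of e^((-3+2i)t)v: X_1 = e^(-3t)(cos(2t)·(-1,0) + sin(2t)·(2,-1)), X_2 = e^(-3t)(sin(2t)·(-1,0) - cos(2t)·(2,-1)).
General solution: c_1X_1 + c_2X_2.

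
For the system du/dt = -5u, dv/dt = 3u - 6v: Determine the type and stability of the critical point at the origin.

A = [[-5,0],[3,-6]]; det(A-λI) = λ^2 + 11λ + 30.
λ = -6, -5: both negative.

stable node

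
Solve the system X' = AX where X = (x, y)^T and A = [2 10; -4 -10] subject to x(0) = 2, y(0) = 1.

x(t) = 11e^(-4t)sin(2t) + 2e^(-4t)cos(2t), y(t) = -7e^(-4t)sin(2t) + e^(-4t)cos(2t)

Coefficient matrix A = [[2, 10], [-4, -10]].
Characteristic polynomial det(A - λI) = λ^2 + 8λ + 20 = 0.
Eigenvalues λ = -4 ± 2i (complex conjugate pair).
For λ=-4+2i: an eigenvector is (-1,1) - i(2,-1) = (-1 - 2i, 1 + i).
A real fundamental pair from Re and Im of e^((-4+2i)t)v: X_1 = e^(-4t)(cos(2t)·(-1,1) + sin(2t)·(2,-1)), X_2 = e^(-4t)(sin(2t)·(-1,1) - cos(2t)·(2,-1)).
General solution: C_1X_1 + C_2X_2.
Applying x(0)=2, y(0)=1 gives C_1=4, C_2=-3.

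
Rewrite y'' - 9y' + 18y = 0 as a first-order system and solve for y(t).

y(t) = C_1e^(3t) + C_2e^(6t)

Let x_1 = y, x_2 = y'. Then x_1' = x_2 and x_2' = -18x_1 + 9x_2.
A = [[0,1],[-18,9]]; det(A-λI) = λ^2 - 9λ + 18.
Eigenvalues λ = 3, 6 with eigenvectors (1,3), (1,6).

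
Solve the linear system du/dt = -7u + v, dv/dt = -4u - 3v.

Coefficient matrix A = [[-7, 1], [-4, -3]].
Characteristic polynomial det(A - λI) = λ^2 + 10λ + 25 = 0.
Single eigenvalue λ = -5 with algebraic multiplicity 2.
Eigenvector v = (1,2); generalized eigenvector w with (A-λI)w=v is (-1,-1).
General solution: e^(-5t)[K_1·v + K_2·(t·v + w)].

u(t) = K_1e^(-5t) + K_2te^(-5t) - K_2e^(-5t), v(t) = 2K_1e^(-5t) + 2K_2te^(-5t) - K_2e^(-5t)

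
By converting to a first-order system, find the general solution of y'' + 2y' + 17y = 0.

y(t) = c_1e^(-t)cos(4t) + c_2e^(-t)sin(4t)

Let x_1 = y, x_2 = y'. Then x_1' = x_2 and x_2' = -17x_1 - 2x_2.
A = [[0,1],[-17,-2]]; det(A-λI) = λ^2 + 2λ + 17.
Eigenvalues λ = -1 ± 4i.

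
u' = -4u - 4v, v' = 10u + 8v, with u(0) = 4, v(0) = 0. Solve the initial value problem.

u(t) = -12e^(2t)sin(2t) + 4e^(2t)cos(2t), v(t) = 20e^(2t)sin(2t)

Coefficient matrix A = [[-4, -4], [10, 8]].
Characteristic polynomial det(A - λI) = λ^2 - 4λ + 8 = 0.
Eigenvalues λ = 2 ± 2i (complex conjugate pair).
For λ=2+2i: an eigenvector is (1,-1) - i(-1,2) = (1 + i, -1 - 2i).
A real fundamental pair from Re and Im of e^((2+2i)t)v: X_1 = e^(2t)(cos(2t)·(1,-1) + sin(2t)·(-1,2)), X_2 = e^(2t)(sin(2t)·(1,-1) - cos(2t)·(-1,2)).
General solution: C_1X_1 + C_2X_2.
Applying u(0)=4, v(0)=0 gives C_1=8, C_2=-4.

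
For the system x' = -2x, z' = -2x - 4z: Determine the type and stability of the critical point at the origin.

A = [[-2,0],[-2,-4]]; det(A-λI) = λ^2 + 6λ + 8.
λ = -4, -2: both negative.

stable node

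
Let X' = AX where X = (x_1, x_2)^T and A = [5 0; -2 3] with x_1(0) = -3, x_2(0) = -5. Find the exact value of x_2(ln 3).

A = [[5,0],[-2,3]]; eigenvalues λ = 5, 3.
Eigenvectors: (-1,1) for λ=5, (0,1) for λ=3.
From the initial condition, c_1 = 3, c_2 = -8.
x_2(ln 3) = (3)(3^5)(1) + (-8)(3^3)(1) = 513.

513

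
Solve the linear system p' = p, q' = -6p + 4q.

p(t) = -c_2e^(t), q(t) = -c_1e^(4t) - 2c_2e^(t)

Coefficient matrix A = [[1, 0], [-6, 4]].
Characteristic polynomial det(A - λI) = λ^2 - 5λ + 4 = 0.
Eigenvalues λ = 4, 1.
For λ=4: (A-λI) row 1 is [-3, 0], so an eigenvector is (0, -1).
For λ=1: (A-λI) row 2 is [-6, 3], so an eigenvector is (-1, -2).
General solution: c_1e^(4t)(0,-1) + c_2e^(t)(-1,-2).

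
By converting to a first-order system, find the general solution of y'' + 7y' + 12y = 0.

y(t) = K_1e^(-3t) + K_2e^(-4t)

Let x_1 = y, x_2 = y'. Then x_1' = x_2 and x_2' = -12x_1 - 7x_2.
A = [[0,1],[-12,-7]]; det(A-λI) = λ^2 + 7λ + 12.
Eigenvalues λ = -3, -4 with eigenvectors (1,-3), (1,-4).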